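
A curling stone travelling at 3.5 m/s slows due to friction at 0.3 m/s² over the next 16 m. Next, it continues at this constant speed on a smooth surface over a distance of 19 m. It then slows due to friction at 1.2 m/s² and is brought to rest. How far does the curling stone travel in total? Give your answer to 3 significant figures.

36.1 m

Phase 1 (decelerating): v₀ = 3.50 m/s, a = -0.3 m/s².
v² = v₀² + 2aΔx = 3.50² + 2·-0.3·16 = 2.65 → v = 1.63 m/s
t = (v − v₀)/a = (1.63 − 3.50)/-0.3 = 6.24 s

Phase 2 (constant speed): v₀ = 1.63 m/s, a = 0 m/s².
Constant speed: t = d/v = 19/1.63 = 11.7 s

Phase 3 (decelerating): v₀ = 1.63 m/s, a = -1.2 m/s².
v = v₀ + at → t = (0 − 1.63) / -1.2 = 1.36 s
v² = v₀² + 2aΔx → Δx = (0² − 1.63²)/(2·-1.2) = 1.10 m
Total distance = 16.0 + 19.0 + 1.10 = 36.1 m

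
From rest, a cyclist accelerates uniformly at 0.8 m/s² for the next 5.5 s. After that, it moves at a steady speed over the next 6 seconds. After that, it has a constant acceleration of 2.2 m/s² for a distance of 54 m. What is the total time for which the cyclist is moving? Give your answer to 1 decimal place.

Phase 1 (accelerating): v₀ = 0 m/s, a = 0.8 m/s².
v = v₀ + at = 0 + (0.8)(5.5) = 4.40 m/s
Δx = v₀t + ½at² = 0·5.5 + 0.5·0.8·5.5² = 12.1 m

Phase 2 (constant speed): v₀ = 4.40 m/s, a = 0 m/s².
v = v₀ + at = 4.40 + (0)(6) = 4.40 m/s
Δx = v₀t + ½at² = 4.40·6 + 0.5·0·6² = 26.4 m

Phase 3 (accelerating): v₀ = 4.40 m/s, a = 2.2 m/s².
v² = v₀² + 2aΔx = 4.40² + 2·2.2·54 = 257 → v = 16.0 m/s
t = (v − v₀)/a = (16.0 − 4.40)/2.2 = 5.29 s
Total time = 5.50 + 6.00 + 5.29 = 16.8 s

16.8 s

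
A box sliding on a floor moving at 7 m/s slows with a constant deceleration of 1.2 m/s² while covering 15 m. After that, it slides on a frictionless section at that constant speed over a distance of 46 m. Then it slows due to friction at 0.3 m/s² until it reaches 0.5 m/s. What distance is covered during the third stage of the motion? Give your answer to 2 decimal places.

21.25 m

Phase 1 (decelerating): v₀ = 7.00 m/s, a = -1.2 m/s².
v² = v₀² + 2aΔx = 7.00² + 2·-1.2·15 = 13.0 → v = 3.61 m/s
t = (v − v₀)/a = (3.61 − 7.00)/-1.2 = 2.83 s

Phase 2 (constant speed): v₀ = 3.61 m/s, a = 0 m/s².
Constant speed: t = d/v = 46/3.61 = 12.8 s

Phase 3 (decelerating): v₀ = 3.61 m/s, a = -0.3 m/s².
v = v₀ + at → t = (0.5 − 3.61) / -0.3 = 10.4 s
v² = v₀² + 2aΔx → Δx = (0.5² − 3.61²)/(2·-0.3) = 21.2 m
Distance in phase 3 = 21.2 m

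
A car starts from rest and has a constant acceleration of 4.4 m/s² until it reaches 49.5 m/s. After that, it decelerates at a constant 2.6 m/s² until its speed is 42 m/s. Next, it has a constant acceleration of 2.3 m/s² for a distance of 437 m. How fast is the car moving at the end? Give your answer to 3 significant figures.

Phase 1 (accelerating): v₀ = 0 m/s, a = 4.4 m/s².
v = v₀ + at → t = (49.5 − 0) / 4.4 = 11.2 s
v² = v₀² + 2aΔx → Δx = (49.5² − 0²)/(2·4.4) = 278 m

Phase 2 (decelerating): v₀ = 49.5 m/s, a = -2.6 m/s².
v = v₀ + at → t = (42 − 49.5) / -2.6 = 2.88 s
v² = v₀² + 2aΔx → Δx = (42² − 49.5²)/(2·-2.6) = 132 m

Phase 3 (accelerating): v₀ = 42.0 m/s, a = 2.3 m/s².
v² = v₀² + 2aΔx = 42.0² + 2·2.3·437 = 3770 → v = 61.4 m/s
t = (v − v₀)/a = (61.4 − 42.0)/2.3 = 8.45 s
Final speed = 61.4 m/s

61.4 m/s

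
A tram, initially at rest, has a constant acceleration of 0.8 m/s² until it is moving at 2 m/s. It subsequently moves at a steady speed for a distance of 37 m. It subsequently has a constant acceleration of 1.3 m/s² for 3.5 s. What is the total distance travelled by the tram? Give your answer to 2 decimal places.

Phase 1 (accelerating): v₀ = 0 m/s, a = 0.8 m/s².
v = v₀ + at → t = (2 − 0) / 0.8 = 2.50 s
v² = v₀² + 2aΔx → Δx = (2² − 0²)/(2·0.8) = 2.50 m

Phase 2 (constant speed): v₀ = 2.00 m/s, a = 0 m/s².
Constant speed: t = d/v = 37/2.00 = 18.5 s

Phase 3 (accelerating): v₀ = 2.00 m/s, a = 1.3 m/s².
v = v₀ + at = 2.00 + (1.3)(3.5) = 6.55 m/s
Δx = v₀t + ½at² = 2.00·3.5 + 0.5·1.3·3.5² = 15.0 m
Total distance = 2.50 + 37.0 + 15.0 = 54.5 m

54.46 m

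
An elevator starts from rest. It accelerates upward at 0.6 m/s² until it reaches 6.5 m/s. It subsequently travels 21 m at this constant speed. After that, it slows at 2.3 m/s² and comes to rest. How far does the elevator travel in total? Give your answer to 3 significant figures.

65.4 m

Phase 1 (accelerating): v₀ = 0 m/s, a = 0.6 m/s².
v = v₀ + at → t = (6.5 − 0) / 0.6 = 10.8 s
v² = v₀² + 2aΔx → Δx = (6.5² − 0²)/(2·0.6) = 35.2 m

Phase 2 (constant speed): v₀ = 6.50 m/s, a = 0 m/s².
Constant speed: t = d/v = 21/6.50 = 3.23 s

Phase 3 (decelerating): v₀ = 6.50 m/s, a = -2.3 m/s².
v = v₀ + at → t = (0 − 6.50) / -2.3 = 2.83 s
v² = v₀² + 2aΔx → Δx = (0² − 6.50²)/(2·-2.3) = 9.18 m
Total distance = 35.2 + 21.0 + 9.18 = 65.4 m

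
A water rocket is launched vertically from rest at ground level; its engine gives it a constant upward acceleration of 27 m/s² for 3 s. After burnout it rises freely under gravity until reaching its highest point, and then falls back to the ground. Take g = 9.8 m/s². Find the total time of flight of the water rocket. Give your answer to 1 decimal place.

Phase 1 (powered ascent): v₀ = 0 m/s, a = 27 m/s².
v = v₀ + at = 0 + (27)(3) = 81.0 m/s
Δx = v₀t + ½at² = 0·3 + 0.5·27·3² = 122 m

Phase 2 (coasting upward): v₀ = 81.0 m/s, a = -9.8 m/s².
v = v₀ + at → t = (0 − 81.0) / -9.8 = 8.27 s
v² = v₀² + 2aΔx → Δx = (0² − 81.0²)/(2·-9.8) = 335 m

Phase 3 (free fall): v₀ = 0 m/s, a = -9.8 m/s².
Falls 456 m from rest: t = √(2·456/9.8) = 9.65 s; v = g·t = 94.6 m/s.
Total time = 3.00 + 8.27 + 9.65 = 20.9 s

20.9 s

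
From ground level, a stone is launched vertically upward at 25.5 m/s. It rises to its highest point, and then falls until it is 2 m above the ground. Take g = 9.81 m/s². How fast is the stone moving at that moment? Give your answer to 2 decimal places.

Phase 1 (rising): v₀ = 25.5 m/s, a = -9.81 m/s².
v = v₀ + at → t = (0 − 25.5) / -9.81 = 2.60 s
v² = v₀² + 2aΔx → Δx = (0² − 25.5²)/(2·-9.81) = 33.1 m

Phase 2 (falling): v₀ = 0 m/s, a = -9.81 m/s².
Falls 31.1 m from rest: t = √(2·31.1/9.81) = 2.52 s; v = g·t = 24.7 m/s.
Final speed = 24.7 m/s

24.72 m/s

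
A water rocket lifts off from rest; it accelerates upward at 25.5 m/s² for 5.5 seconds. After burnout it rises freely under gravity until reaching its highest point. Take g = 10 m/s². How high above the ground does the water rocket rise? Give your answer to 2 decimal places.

1369.19 m

Phase 1 (powered ascent): v₀ = 0 m/s, a = 25.5 m/s².
v = v₀ + at = 0 + (25.5)(5.5) = 140 m/s
Δx = v₀t + ½at² = 0·5.5 + 0.5·25.5·5.5² = 386 m

Phase 2 (coasting upward): v₀ = 140 m/s, a = -10 m/s².
v = v₀ + at → t = (0 − 140) / -10 = 14.0 s
v² = v₀² + 2aΔx → Δx = (0² − 140²)/(2·-10) = 984 m
Maximum height = 386 + 984 = 1370 m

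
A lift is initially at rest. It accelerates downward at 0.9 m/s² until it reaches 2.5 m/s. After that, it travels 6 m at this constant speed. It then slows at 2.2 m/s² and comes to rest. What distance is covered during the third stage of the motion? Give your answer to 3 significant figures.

1.42 m

Phase 1 (accelerating): v₀ = 0 m/s, a = 0.9 m/s².
v = v₀ + at → t = (2.5 − 0) / 0.9 = 2.78 s
v² = v₀² + 2aΔx → Δx = (2.5² − 0²)/(2·0.9) = 3.47 m

Phase 2 (constant speed): v₀ = 2.50 m/s, a = 0 m/s².
Constant speed: t = d/v = 6/2.50 = 2.40 s

Phase 3 (decelerating): v₀ = 2.50 m/s, a = -2.2 m/s².
v = v₀ + at → t = (0 − 2.50) / -2.2 = 1.14 s
v² = v₀² + 2aΔx → Δx = (0² − 2.50²)/(2·-2.2) = 1.42 m
Distance in phase 3 = 1.42 m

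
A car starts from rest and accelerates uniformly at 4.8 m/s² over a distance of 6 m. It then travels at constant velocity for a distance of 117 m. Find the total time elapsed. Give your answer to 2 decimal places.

Phase 1 (accelerating): v₀ = 0 m/s, a = 4.8 m/s².
v² = v₀² + 2aΔx = 0² + 2·4.8·6 = 57.6 → v = 7.59 m/s
t = (v − v₀)/a = (7.59 − 0)/4.8 = 1.58 s

Phase 2 (constant speed): v₀ = 7.59 m/s, a = 0 m/s².
Constant speed: t = d/v = 117/7.59 = 15.4 s
Total time = 1.58 + 15.4 = 17.0 s

17.00 s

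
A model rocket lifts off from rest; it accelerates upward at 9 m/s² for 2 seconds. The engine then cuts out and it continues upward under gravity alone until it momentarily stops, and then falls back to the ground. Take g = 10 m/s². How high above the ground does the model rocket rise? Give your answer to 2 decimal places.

Phase 1 (powered ascent): v₀ = 0 m/s, a = 9 m/s².
v = v₀ + at = 0 + (9)(2) = 18.0 m/s
Δx = v₀t + ½at² = 0·2 + 0.5·9·2² = 18.0 m

Phase 2 (coasting upward): v₀ = 18.0 m/s, a = -10 m/s².
v = v₀ + at → t = (0 − 18.0) / -10 = 1.80 s
v² = v₀² + 2aΔx → Δx = (0² − 18.0²)/(2·-10) = 16.2 m
Maximum height = 18.0 + 16.2 = 34.2 m

34.20 m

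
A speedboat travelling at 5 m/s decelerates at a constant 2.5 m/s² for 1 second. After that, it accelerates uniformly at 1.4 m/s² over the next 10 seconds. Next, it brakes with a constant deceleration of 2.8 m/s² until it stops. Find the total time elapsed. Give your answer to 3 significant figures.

Phase 1 (decelerating): v₀ = 5.00 m/s, a = -2.5 m/s².
v = v₀ + at = 5.00 + (-2.5)(1) = 2.50 m/s
Δx = v₀t + ½at² = 5.00·1 + 0.5·-2.5·1² = 3.75 m

Phase 2 (accelerating): v₀ = 2.50 m/s, a = 1.4 m/s².
v = v₀ + at = 2.50 + (1.4)(10) = 16.5 m/s
Δx = v₀t + ½at² = 2.50·10 + 0.5·1.4·10² = 95.0 m

Phase 3 (decelerating): v₀ = 16.5 m/s, a = -2.8 m/s².
v = v₀ + at → t = (0 − 16.5) / -2.8 = 5.89 s
v² = v₀² + 2aΔx → Δx = (0² − 16.5²)/(2·-2.8) = 48.6 m
Total time = 1.00 + 10.0 + 5.89 = 16.9 s

16.9 s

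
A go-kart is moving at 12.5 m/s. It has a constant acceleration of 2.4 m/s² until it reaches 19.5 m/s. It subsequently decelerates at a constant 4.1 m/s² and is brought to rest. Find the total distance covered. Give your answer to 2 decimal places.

93.04 m

Phase 1 (accelerating): v₀ = 12.5 m/s, a = 2.4 m/s².
v = v₀ + at → t = (19.5 − 12.5) / 2.4 = 2.92 s
v² = v₀² + 2aΔx → Δx = (19.5² − 12.5²)/(2·2.4) = 46.7 m

Phase 2 (decelerating): v₀ = 19.5 m/s, a = -4.1 m/s².
v = v₀ + at → t = (0 − 19.5) / -4.1 = 4.76 s
v² = v₀² + 2aΔx → Δx = (0² − 19.5²)/(2·-4.1) = 46.4 m
Total distance = 46.7 + 46.4 = 93.0 m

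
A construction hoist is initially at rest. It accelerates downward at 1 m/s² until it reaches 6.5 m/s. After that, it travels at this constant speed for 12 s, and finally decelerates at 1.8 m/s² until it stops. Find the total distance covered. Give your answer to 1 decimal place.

Phase 1 (accelerating): v₀ = 0 m/s, a = 1 m/s².
v = v₀ + at → t = (6.5 − 0) / 1 = 6.50 s
v² = v₀² + 2aΔx → Δx = (6.5² − 0²)/(2·1) = 21.1 m

Phase 2 (constant speed): v₀ = 6.50 m/s, a = 0 m/s².
v = v₀ + at = 6.50 + (0)(12) = 6.50 m/s
Δx = v₀t + ½at² = 6.50·12 + 0.5·0·12² = 78.0 m

Phase 3 (decelerating): v₀ = 6.50 m/s, a = -1.8 m/s².
v = v₀ + at → t = (0 − 6.50) / -1.8 = 3.61 s
v² = v₀² + 2aΔx → Δx = (0² − 6.50²)/(2·-1.8) = 11.7 m
Total distance = 21.1 + 78.0 + 11.7 = 111 m

110.9 m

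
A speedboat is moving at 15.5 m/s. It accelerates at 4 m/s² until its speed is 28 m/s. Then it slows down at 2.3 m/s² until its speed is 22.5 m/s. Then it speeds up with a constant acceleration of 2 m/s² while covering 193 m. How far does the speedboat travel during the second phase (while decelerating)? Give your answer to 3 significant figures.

Phase 1 (accelerating): v₀ = 15.5 m/s, a = 4 m/s².
v = v₀ + at → t = (28 − 15.5) / 4 = 3.12 s
v² = v₀² + 2aΔx → Δx = (28² − 15.5²)/(2·4) = 68.0 m

Phase 2 (decelerating): v₀ = 28.0 m/s, a = -2.3 m/s².
v = v₀ + at → t = (22.5 − 28.0) / -2.3 = 2.39 s
v² = v₀² + 2aΔx → Δx = (22.5² − 28.0²)/(2·-2.3) = 60.4 m
Distance in phase 2 = 60.4 m

60.4 m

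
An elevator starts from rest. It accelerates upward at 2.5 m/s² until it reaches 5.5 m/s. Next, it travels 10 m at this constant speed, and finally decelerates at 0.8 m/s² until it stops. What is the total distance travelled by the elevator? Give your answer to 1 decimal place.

35.0 m

Phase 1 (accelerating): v₀ = 0 m/s, a = 2.5 m/s².
v = v₀ + at → t = (5.5 − 0) / 2.5 = 2.20 s
v² = v₀² + 2aΔx → Δx = (5.5² − 0²)/(2·2.5) = 6.05 m

Phase 2 (constant speed): v₀ = 5.50 m/s, a = 0 m/s².
Constant speed: t = d/v = 10/5.50 = 1.82 s

Phase 3 (decelerating): v₀ = 5.50 m/s, a = -0.8 m/s².
v = v₀ + at → t = (0 − 5.50) / -0.8 = 6.88 s
v² = v₀² + 2aΔx → Δx = (0² − 5.50²)/(2·-0.8) = 18.9 m
Total distance = 6.05 + 10.0 + 18.9 = 35.0 m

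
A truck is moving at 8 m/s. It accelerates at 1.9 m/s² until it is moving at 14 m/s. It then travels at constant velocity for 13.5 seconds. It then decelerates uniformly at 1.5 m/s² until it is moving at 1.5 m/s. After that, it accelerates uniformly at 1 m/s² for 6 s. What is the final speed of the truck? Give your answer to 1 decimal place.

Phase 1 (accelerating): v₀ = 8.00 m/s, a = 1.9 m/s².
v = v₀ + at → t = (14 − 8.00) / 1.9 = 3.16 s
v² = v₀² + 2aΔx → Δx = (14² − 8.00²)/(2·1.9) = 34.7 m

Phase 2 (constant speed): v₀ = 14.0 m/s, a = 0 m/s².
v = v₀ + at = 14.0 + (0)(13.5) = 14.0 m/s
Δx = v₀t + ½at² = 14.0·13.5 + 0.5·0·13.5² = 189 m

Phase 3 (decelerating): v₀ = 14.0 m/s, a = -1.5 m/s².
v = v₀ + at → t = (1.5 − 14.0) / -1.5 = 8.33 s
v² = v₀² + 2aΔx → Δx = (1.5² − 14.0²)/(2·-1.5) = 64.6 m

Phase 4 (accelerating): v₀ = 1.50 m/s, a = 1 m/s².
v = v₀ + at = 1.50 + (1)(6) = 7.50 m/s
Δx = v₀t + ½at² = 1.50·6 + 0.5·1·6² = 27.0 m
Final speed = 7.50 m/s

7.5 m/s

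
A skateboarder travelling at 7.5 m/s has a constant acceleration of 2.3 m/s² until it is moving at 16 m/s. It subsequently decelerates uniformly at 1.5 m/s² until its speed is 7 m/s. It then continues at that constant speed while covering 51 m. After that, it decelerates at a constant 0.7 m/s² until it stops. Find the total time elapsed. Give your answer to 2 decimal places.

Phase 1 (accelerating): v₀ = 7.50 m/s, a = 2.3 m/s².
v = v₀ + at → t = (16 − 7.50) / 2.3 = 3.70 s
v² = v₀² + 2aΔx → Δx = (16² − 7.50²)/(2·2.3) = 43.4 m

Phase 2 (decelerating): v₀ = 16.0 m/s, a = -1.5 m/s².
v = v₀ + at → t = (7 − 16.0) / -1.5 = 6.00 s
v² = v₀² + 2aΔx → Δx = (7² − 16.0²)/(2·-1.5) = 69.0 m

Phase 3 (constant speed): v₀ = 7.00 m/s, a = 0 m/s².
Constant speed: t = d/v = 51/7.00 = 7.29 s

Phase 4 (decelerating): v₀ = 7.00 m/s, a = -0.7 m/s².
v = v₀ + at → t = (0 − 7.00) / -0.7 = 10.0 s
v² = v₀² + 2aΔx → Δx = (0² − 7.00²)/(2·-0.7) = 35.0 m
Total time = 3.70 + 6.00 + 7.29 + 10.0 = 27.0 s

26.98 s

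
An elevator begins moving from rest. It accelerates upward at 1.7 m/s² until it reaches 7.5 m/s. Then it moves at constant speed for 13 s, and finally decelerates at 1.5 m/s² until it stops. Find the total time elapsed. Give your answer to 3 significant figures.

22.4 s

Phase 1 (accelerating): v₀ = 0 m/s, a = 1.7 m/s².
v = v₀ + at → t = (7.5 − 0) / 1.7 = 4.41 s
v² = v₀² + 2aΔx → Δx = (7.5² − 0²)/(2·1.7) = 16.5 m

Phase 2 (constant speed): v₀ = 7.50 m/s, a = 0 m/s².
v = v₀ + at = 7.50 + (0)(13) = 7.50 m/s
Δx = v₀t + ½at² = 7.50·13 + 0.5·0·13² = 97.5 m

Phase 3 (decelerating): v₀ = 7.50 m/s, a = -1.5 m/s².
v = v₀ + at → t = (0 − 7.50) / -1.5 = 5.00 s
v² = v₀² + 2aΔx → Δx = (0² − 7.50²)/(2·-1.5) = 18.8 m
Total time = 4.41 + 13.0 + 5.00 = 22.4 s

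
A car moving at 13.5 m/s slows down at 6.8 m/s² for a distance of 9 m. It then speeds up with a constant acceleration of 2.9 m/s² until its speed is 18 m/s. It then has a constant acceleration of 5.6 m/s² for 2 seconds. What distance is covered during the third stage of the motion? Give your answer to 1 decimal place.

47.2 m

Phase 1 (decelerating): v₀ = 13.5 m/s, a = -6.8 m/s².
v² = v₀² + 2aΔx = 13.5² + 2·-6.8·9 = 59.9 → v = 7.74 m/s
t = (v − v₀)/a = (7.74 − 13.5)/-6.8 = 0.848 s

Phase 2 (accelerating): v₀ = 7.74 m/s, a = 2.9 m/s².
v = v₀ + at → t = (18 − 7.74) / 2.9 = 3.54 s
v² = v₀² + 2aΔx → Δx = (18² − 7.74²)/(2·2.9) = 45.5 m

Phase 3 (accelerating): v₀ = 18.0 m/s, a = 5.6 m/s².
v = v₀ + at = 18.0 + (5.6)(2) = 29.2 m/s
Δx = v₀t + ½at² = 18.0·2 + 0.5·5.6·2² = 47.2 m
Distance in phase 3 = 47.2 m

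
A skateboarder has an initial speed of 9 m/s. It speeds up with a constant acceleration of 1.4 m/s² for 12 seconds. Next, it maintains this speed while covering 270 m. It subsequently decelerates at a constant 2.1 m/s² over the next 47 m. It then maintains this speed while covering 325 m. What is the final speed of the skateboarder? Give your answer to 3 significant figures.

Phase 1 (accelerating): v₀ = 9.00 m/s, a = 1.4 m/s².
v = v₀ + at = 9.00 + (1.4)(12) = 25.8 m/s
Δx = v₀t + ½at² = 9.00·12 + 0.5·1.4·12² = 209 m

Phase 2 (constant speed): v₀ = 25.8 m/s, a = 0 m/s².
Constant speed: t = d/v = 270/25.8 = 10.5 s

Phase 3 (decelerating): v₀ = 25.8 m/s, a = -2.1 m/s².
v² = v₀² + 2aΔx = 25.8² + 2·-2.1·47 = 468 → v = 21.6 m/s
t = (v − v₀)/a = (21.6 − 25.8)/-2.1 = 1.98 s

Phase 4 (constant speed): v₀ = 21.6 m/s, a = 0 m/s².
Constant speed: t = d/v = 325/21.6 = 15.0 s
Final speed = 21.6 m/s

21.6 m/s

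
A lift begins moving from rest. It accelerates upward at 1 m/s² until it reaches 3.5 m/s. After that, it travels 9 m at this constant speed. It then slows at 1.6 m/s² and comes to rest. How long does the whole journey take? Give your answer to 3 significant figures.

Phase 1 (accelerating): v₀ = 0 m/s, a = 1 m/s².
v = v₀ + at → t = (3.5 − 0) / 1 = 3.50 s
v² = v₀² + 2aΔx → Δx = (3.5² − 0²)/(2·1) = 6.12 m

Phase 2 (constant speed): v₀ = 3.50 m/s, a = 0 m/s².
Constant speed: t = d/v = 9/3.50 = 2.57 s

Phase 3 (decelerating): v₀ = 3.50 m/s, a = -1.6 m/s².
v = v₀ + at → t = (0 − 3.50) / -1.6 = 2.19 s
v² = v₀² + 2aΔx → Δx = (0² − 3.50²)/(2·-1.6) = 3.83 m
Total time = 3.50 + 2.57 + 2.19 = 8.26 s

8.26 s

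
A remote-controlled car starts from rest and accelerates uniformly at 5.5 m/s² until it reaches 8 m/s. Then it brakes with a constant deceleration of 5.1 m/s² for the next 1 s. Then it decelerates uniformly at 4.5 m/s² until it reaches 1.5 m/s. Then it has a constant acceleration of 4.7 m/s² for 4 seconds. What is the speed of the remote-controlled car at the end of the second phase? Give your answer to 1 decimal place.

Phase 1 (accelerating): v₀ = 0 m/s, a = 5.5 m/s².
v = v₀ + at → t = (8 − 0) / 5.5 = 1.45 s
v² = v₀² + 2aΔx → Δx = (8² − 0²)/(2·5.5) = 5.82 m

Phase 2 (decelerating): v₀ = 8.00 m/s, a = -5.1 m/s².
v = v₀ + at = 8.00 + (-5.1)(1) = 2.90 m/s
Δx = v₀t + ½at² = 8.00·1 + 0.5·-5.1·1² = 5.45 m
Speed at end of phase 2 = 2.90 m/s

2.9 m/s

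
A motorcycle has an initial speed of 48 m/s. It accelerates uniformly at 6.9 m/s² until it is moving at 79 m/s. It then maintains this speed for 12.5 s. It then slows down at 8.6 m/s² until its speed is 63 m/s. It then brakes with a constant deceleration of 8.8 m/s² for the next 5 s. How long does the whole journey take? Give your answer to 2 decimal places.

Phase 1 (accelerating): v₀ = 48.0 m/s, a = 6.9 m/s².
v = v₀ + at → t = (79 − 48.0) / 6.9 = 4.49 s
v² = v₀² + 2aΔx → Δx = (79² − 48.0²)/(2·6.9) = 285 m

Phase 2 (constant speed): v₀ = 79.0 m/s, a = 0 m/s².
v = v₀ + at = 79.0 + (0)(12.5) = 79.0 m/s
Δx = v₀t + ½at² = 79.0·12.5 + 0.5·0·12.5² = 988 m

Phase 3 (decelerating): v₀ = 79.0 m/s, a = -8.6 m/s².
v = v₀ + at → t = (63 − 79.0) / -8.6 = 1.86 s
v² = v₀² + 2aΔx → Δx = (63² − 79.0²)/(2·-8.6) = 132 m

Phase 4 (decelerating): v₀ = 63.0 m/s, a = -8.8 m/s².
v = v₀ + at = 63.0 + (-8.8)(5) = 19.0 m/s
Δx = v₀t + ½at² = 63.0·5 + 0.5·-8.8·5² = 205 m
Total time = 4.49 + 12.5 + 1.86 + 5.00 = 23.9 s

23.85 s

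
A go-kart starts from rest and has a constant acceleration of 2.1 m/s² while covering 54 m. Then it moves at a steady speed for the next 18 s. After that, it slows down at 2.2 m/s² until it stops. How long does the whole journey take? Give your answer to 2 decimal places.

32.02 s

Phase 1 (accelerating): v₀ = 0 m/s, a = 2.1 m/s².
v² = v₀² + 2aΔx = 0² + 2·2.1·54 = 227 → v = 15.1 m/s
t = (v − v₀)/a = (15.1 − 0)/2.1 = 7.17 s

Phase 2 (constant speed): v₀ = 15.1 m/s, a = 0 m/s².
v = v₀ + at = 15.1 + (0)(18) = 15.1 m/s
Δx = v₀t + ½at² = 15.1·18 + 0.5·0·18² = 271 m

Phase 3 (decelerating): v₀ = 15.1 m/s, a = -2.2 m/s².
v = v₀ + at → t = (0 − 15.1) / -2.2 = 6.85 s
v² = v₀² + 2aΔx → Δx = (0² − 15.1²)/(2·-2.2) = 51.5 m
Total time = 7.17 + 18.0 + 6.85 = 32.0 s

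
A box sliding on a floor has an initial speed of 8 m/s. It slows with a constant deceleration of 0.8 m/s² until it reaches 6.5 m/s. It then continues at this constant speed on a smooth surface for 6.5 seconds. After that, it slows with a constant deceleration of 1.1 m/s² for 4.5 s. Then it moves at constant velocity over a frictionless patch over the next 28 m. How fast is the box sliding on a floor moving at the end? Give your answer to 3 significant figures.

Phase 1 (decelerating): v₀ = 8.00 m/s, a = -0.8 m/s².
v = v₀ + at → t = (6.5 − 8.00) / -0.8 = 1.88 s
v² = v₀² + 2aΔx → Δx = (6.5² − 8.00²)/(2·-0.8) = 13.6 m

Phase 2 (constant speed): v₀ = 6.50 m/s, a = 0 m/s².
v = v₀ + at = 6.50 + (0)(6.5) = 6.50 m/s
Δx = v₀t + ½at² = 6.50·6.5 + 0.5·0·6.5² = 42.2 m

Phase 3 (decelerating): v₀ = 6.50 m/s, a = -1.1 m/s².
v = v₀ + at = 6.50 + (-1.1)(4.5) = 1.55 m/s
Δx = v₀t + ½at² = 6.50·4.5 + 0.5·-1.1·4.5² = 18.1 m

Phase 4 (constant speed): v₀ = 1.55 m/s, a = 0 m/s².
Constant speed: t = d/v = 28/1.55 = 18.1 s
Final speed = 1.55 m/s

1.55 m/s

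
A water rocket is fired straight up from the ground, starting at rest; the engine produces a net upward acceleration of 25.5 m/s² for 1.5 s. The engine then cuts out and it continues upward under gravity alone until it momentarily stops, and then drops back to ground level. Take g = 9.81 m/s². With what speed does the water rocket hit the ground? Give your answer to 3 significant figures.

Phase 1 (powered ascent): v₀ = 0 m/s, a = 25.5 m/s².
v = v₀ + at = 0 + (25.5)(1.5) = 38.2 m/s
Δx = v₀t + ½at² = 0·1.5 + 0.5·25.5·1.5² = 28.7 m

Phase 2 (coasting upward): v₀ = 38.2 m/s, a = -9.81 m/s².
v = v₀ + at → t = (0 − 38.2) / -9.81 = 3.90 s
v² = v₀² + 2aΔx → Δx = (0² − 38.2²)/(2·-9.81) = 74.6 m

Phase 3 (free fall): v₀ = 0 m/s, a = -9.81 m/s².
Falls 103 m from rest: t = √(2·103/9.81) = 4.59 s; v = g·t = 45.0 m/s.
Impact speed = 45.0 m/s

45.0 m/s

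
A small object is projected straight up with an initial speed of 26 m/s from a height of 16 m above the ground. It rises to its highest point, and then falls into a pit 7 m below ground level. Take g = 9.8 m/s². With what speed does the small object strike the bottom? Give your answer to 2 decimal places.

33.57 m/s

Phase 1 (rising): v₀ = 26.0 m/s, a = -9.8 m/s².
v = v₀ + at → t = (0 − 26.0) / -9.8 = 2.65 s
v² = v₀² + 2aΔx → Δx = (0² − 26.0²)/(2·-9.8) = 34.5 m

Phase 2 (falling): v₀ = 0 m/s, a = -9.8 m/s².
Falls 57.5 m from rest: t = √(2·57.5/9.8) = 3.43 s; v = g·t = 33.6 m/s.
Final speed = 33.6 m/s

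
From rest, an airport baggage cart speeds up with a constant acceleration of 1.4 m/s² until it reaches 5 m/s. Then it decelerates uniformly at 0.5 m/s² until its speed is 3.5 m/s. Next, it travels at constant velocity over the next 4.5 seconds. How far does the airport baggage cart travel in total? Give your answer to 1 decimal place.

Phase 1 (accelerating): v₀ = 0 m/s, a = 1.4 m/s².
v = v₀ + at → t = (5 − 0) / 1.4 = 3.57 s
v² = v₀² + 2aΔx → Δx = (5² − 0²)/(2·1.4) = 8.93 m

Phase 2 (decelerating): v₀ = 5.00 m/s, a = -0.5 m/s².
v = v₀ + at → t = (3.5 − 5.00) / -0.5 = 3.00 s
v² = v₀² + 2aΔx → Δx = (3.5² − 5.00²)/(2·-0.5) = 12.8 m

Phase 3 (constant speed): v₀ = 3.50 m/s, a = 0 m/s².
v = v₀ + at = 3.50 + (0)(4.5) = 3.50 m/s
Δx = v₀t + ½at² = 3.50·4.5 + 0.5·0·4.5² = 15.8 m
Total distance = 8.93 + 12.8 + 15.8 = 37.4 m

37.4 m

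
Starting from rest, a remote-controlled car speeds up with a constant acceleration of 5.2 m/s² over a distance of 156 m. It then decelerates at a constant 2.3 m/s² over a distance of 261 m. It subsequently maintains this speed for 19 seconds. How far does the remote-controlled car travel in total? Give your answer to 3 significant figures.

807 m

Phase 1 (accelerating): v₀ = 0 m/s, a = 5.2 m/s².
v² = v₀² + 2aΔx = 0² + 2·5.2·156 = 1620 → v = 40.3 m/s
t = (v − v₀)/a = (40.3 − 0)/5.2 = 7.75 s

Phase 2 (decelerating): v₀ = 40.3 m/s, a = -2.3 m/s².
v² = v₀² + 2aΔx = 40.3² + 2·-2.3·261 = 422 → v = 20.5 m/s
t = (v − v₀)/a = (20.5 − 40.3)/-2.3 = 8.58 s

Phase 3 (constant speed): v₀ = 20.5 m/s, a = 0 m/s².
v = v₀ + at = 20.5 + (0)(19) = 20.5 m/s
Δx = v₀t + ½at² = 20.5·19 + 0.5·0·19² = 390 m
Total distance = 156 + 261 + 390 = 807 m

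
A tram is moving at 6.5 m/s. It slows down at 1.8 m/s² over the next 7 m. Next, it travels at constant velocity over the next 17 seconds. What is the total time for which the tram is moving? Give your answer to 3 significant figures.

18.3 s

Phase 1 (decelerating): v₀ = 6.50 m/s, a = -1.8 m/s².
v² = v₀² + 2aΔx = 6.50² + 2·-1.8·7 = 17.1 → v = 4.13 m/s
t = (v − v₀)/a = (4.13 − 6.50)/-1.8 = 1.32 s

Phase 2 (constant speed): v₀ = 4.13 m/s, a = 0 m/s².
v = v₀ + at = 4.13 + (0)(17) = 4.13 m/s
Δx = v₀t + ½at² = 4.13·17 + 0.5·0·17² = 70.2 m
Total time = 1.32 + 17.0 = 18.3 s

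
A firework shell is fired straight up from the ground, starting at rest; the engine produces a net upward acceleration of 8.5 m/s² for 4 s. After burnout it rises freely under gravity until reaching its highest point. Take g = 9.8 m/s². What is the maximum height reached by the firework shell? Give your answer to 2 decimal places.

Phase 1 (powered ascent): v₀ = 0 m/s, a = 8.5 m/s².
v = v₀ + at = 0 + (8.5)(4) = 34.0 m/s
Δx = v₀t + ½at² = 0·4 + 0.5·8.5·4² = 68.0 m

Phase 2 (coasting upward): v₀ = 34.0 m/s, a = -9.8 m/s².
v = v₀ + at → t = (0 − 34.0) / -9.8 = 3.47 s
v² = v₀² + 2aΔx → Δx = (0² − 34.0²)/(2·-9.8) = 59.0 m
Maximum height = 68.0 + 59.0 = 127 m

126.98 m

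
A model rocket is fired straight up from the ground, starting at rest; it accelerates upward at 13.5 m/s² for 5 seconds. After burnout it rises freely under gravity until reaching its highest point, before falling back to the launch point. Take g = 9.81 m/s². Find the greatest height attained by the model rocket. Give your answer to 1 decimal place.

Phase 1 (powered ascent): v₀ = 0 m/s, a = 13.5 m/s².
v = v₀ + at = 0 + (13.5)(5) = 67.5 m/s
Δx = v₀t + ½at² = 0·5 + 0.5·13.5·5² = 169 m

Phase 2 (coasting upward): v₀ = 67.5 m/s, a = -9.81 m/s².
v = v₀ + at → t = (0 − 67.5) / -9.81 = 6.88 s
v² = v₀² + 2aΔx → Δx = (0² − 67.5²)/(2·-9.81) = 232 m
Maximum height = 169 + 232 = 401 m

401.0 m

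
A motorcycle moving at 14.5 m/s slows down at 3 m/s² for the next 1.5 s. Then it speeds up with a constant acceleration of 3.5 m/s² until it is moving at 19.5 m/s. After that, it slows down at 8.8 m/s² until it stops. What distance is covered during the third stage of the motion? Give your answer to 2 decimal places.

21.61 m

Phase 1 (decelerating): v₀ = 14.5 m/s, a = -3 m/s².
v = v₀ + at = 14.5 + (-3)(1.5) = 10.0 m/s
Δx = v₀t + ½at² = 14.5·1.5 + 0.5·-3·1.5² = 18.4 m

Phase 2 (accelerating): v₀ = 10.0 m/s, a = 3.5 m/s².
v = v₀ + at → t = (19.5 − 10.0) / 3.5 = 2.71 s
v² = v₀² + 2aΔx → Δx = (19.5² − 10.0²)/(2·3.5) = 40.0 m

Phase 3 (decelerating): v₀ = 19.5 m/s, a = -8.8 m/s².
v = v₀ + at → t = (0 − 19.5) / -8.8 = 2.22 s
v² = v₀² + 2aΔx → Δx = (0² − 19.5²)/(2·-8.8) = 21.6 m
Distance in phase 3 = 21.6 m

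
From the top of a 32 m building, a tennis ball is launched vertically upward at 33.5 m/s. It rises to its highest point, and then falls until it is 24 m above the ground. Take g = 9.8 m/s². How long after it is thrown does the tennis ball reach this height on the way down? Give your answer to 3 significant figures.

7.07 s

Phase 1 (rising): v₀ = 33.5 m/s, a = -9.8 m/s².
v = v₀ + at → t = (0 − 33.5) / -9.8 = 3.42 s
v² = v₀² + 2aΔx → Δx = (0² − 33.5²)/(2·-9.8) = 57.3 m

Phase 2 (falling): v₀ = 0 m/s, a = -9.8 m/s².
Falls 65.3 m from rest: t = √(2·65.3/9.8) = 3.65 s; v = g·t = 35.8 m/s.
Total time = 3.42 + 3.65 = 7.07 s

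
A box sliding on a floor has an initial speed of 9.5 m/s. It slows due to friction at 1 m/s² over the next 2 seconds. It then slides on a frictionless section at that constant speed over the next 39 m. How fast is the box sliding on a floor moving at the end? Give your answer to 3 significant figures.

Phase 1 (decelerating): v₀ = 9.50 m/s, a = -1 m/s².
v = v₀ + at = 9.50 + (-1)(2) = 7.50 m/s
Δx = v₀t + ½at² = 9.50·2 + 0.5·-1·2² = 17.0 m

Phase 2 (constant speed): v₀ = 7.50 m/s, a = 0 m/s².
Constant speed: t = d/v = 39/7.50 = 5.20 s
Final speed = 7.50 m/s

7.50 m/s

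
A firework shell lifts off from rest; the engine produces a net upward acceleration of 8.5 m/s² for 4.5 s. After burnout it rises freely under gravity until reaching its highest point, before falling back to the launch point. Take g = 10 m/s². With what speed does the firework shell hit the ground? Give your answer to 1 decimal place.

56.4 m/s

Phase 1 (powered ascent): v₀ = 0 m/s, a = 8.5 m/s².
v = v₀ + at = 0 + (8.5)(4.5) = 38.2 m/s
Δx = v₀t + ½at² = 0·4.5 + 0.5·8.5·4.5² = 86.1 m

Phase 2 (coasting upward): v₀ = 38.2 m/s, a = -10 m/s².
v = v₀ + at → t = (0 − 38.2) / -10 = 3.83 s
v² = v₀² + 2aΔx → Δx = (0² − 38.2²)/(2·-10) = 73.2 m

Phase 3 (free fall): v₀ = 0 m/s, a = -10 m/s².
Falls 159 m from rest: t = √(2·159/10) = 5.64 s; v = g·t = 56.4 m/s.
Impact speed = 56.4 m/s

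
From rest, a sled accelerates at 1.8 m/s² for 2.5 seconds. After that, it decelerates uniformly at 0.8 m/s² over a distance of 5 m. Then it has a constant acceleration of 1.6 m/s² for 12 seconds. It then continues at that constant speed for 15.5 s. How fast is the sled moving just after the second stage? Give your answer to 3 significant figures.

3.50 m/s

Phase 1 (accelerating): v₀ = 0 m/s, a = 1.8 m/s².
v = v₀ + at = 0 + (1.8)(2.5) = 4.50 m/s
Δx = v₀t + ½at² = 0·2.5 + 0.5·1.8·2.5² = 5.62 m

Phase 2 (decelerating): v₀ = 4.50 m/s, a = -0.8 m/s².
v² = v₀² + 2aΔx = 4.50² + 2·-0.8·5 = 12.2 → v = 3.50 m/s
t = (v − v₀)/a = (3.50 − 4.50)/-0.8 = 1.25 s
Speed at end of phase 2 = 3.50 m/s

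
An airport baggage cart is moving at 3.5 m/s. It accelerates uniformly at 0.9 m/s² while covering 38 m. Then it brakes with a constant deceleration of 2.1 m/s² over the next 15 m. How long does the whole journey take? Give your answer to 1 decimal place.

Phase 1 (accelerating): v₀ = 3.50 m/s, a = 0.9 m/s².
v² = v₀² + 2aΔx = 3.50² + 2·0.9·38 = 80.7 → v = 8.98 m/s
t = (v − v₀)/a = (8.98 − 3.50)/0.9 = 6.09 s

Phase 2 (decelerating): v₀ = 8.98 m/s, a = -2.1 m/s².
v² = v₀² + 2aΔx = 8.98² + 2·-2.1·15 = 17.7 → v = 4.20 m/s
t = (v − v₀)/a = (4.20 − 8.98)/-2.1 = 2.28 s
Total time = 6.09 + 2.28 = 8.37 s

8.4 s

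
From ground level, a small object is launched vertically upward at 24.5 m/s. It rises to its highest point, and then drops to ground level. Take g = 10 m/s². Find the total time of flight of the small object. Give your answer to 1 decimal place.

4.9 s

Phase 1 (rising): v₀ = 24.5 m/s, a = -10 m/s².
v = v₀ + at → t = (0 − 24.5) / -10 = 2.45 s
v² = v₀² + 2aΔx → Δx = (0² − 24.5²)/(2·-10) = 30.0 m

Phase 2 (falling): v₀ = 0 m/s, a = -10 m/s².
Falls 30.0 m from rest: t = √(2·30.0/10) = 2.45 s; v = g·t = 24.5 m/s.
Total time = 2.45 + 2.45 = 4.90 s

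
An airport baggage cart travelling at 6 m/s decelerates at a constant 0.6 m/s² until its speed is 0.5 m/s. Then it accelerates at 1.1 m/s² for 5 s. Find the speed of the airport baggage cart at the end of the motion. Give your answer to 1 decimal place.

Phase 1 (decelerating): v₀ = 6.00 m/s, a = -0.6 m/s².
v = v₀ + at → t = (0.5 − 6.00) / -0.6 = 9.17 s
v² = v₀² + 2aΔx → Δx = (0.5² − 6.00²)/(2·-0.6) = 29.8 m

Phase 2 (accelerating): v₀ = 0.500 m/s, a = 1.1 m/s².
v = v₀ + at = 0.500 + (1.1)(5) = 6.00 m/s
Δx = v₀t + ½at² = 0.500·5 + 0.5·1.1·5² = 16.2 m
Final speed = 6.00 m/s

6.0 m/s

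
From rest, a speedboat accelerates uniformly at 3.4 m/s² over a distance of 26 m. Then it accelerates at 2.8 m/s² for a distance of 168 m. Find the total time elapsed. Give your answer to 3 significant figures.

Phase 1 (accelerating): v₀ = 0 m/s, a = 3.4 m/s².
v² = v₀² + 2aΔx = 0² + 2·3.4·26 = 177 → v = 13.3 m/s
t = (v − v₀)/a = (13.3 − 0)/3.4 = 3.91 s

Phase 2 (accelerating): v₀ = 13.3 m/s, a = 2.8 m/s².
v² = v₀² + 2aΔx = 13.3² + 2·2.8·168 = 1120 → v = 33.4 m/s
t = (v − v₀)/a = (33.4 − 13.3)/2.8 = 7.19 s
Total time = 3.91 + 7.19 = 11.1 s

11.1 s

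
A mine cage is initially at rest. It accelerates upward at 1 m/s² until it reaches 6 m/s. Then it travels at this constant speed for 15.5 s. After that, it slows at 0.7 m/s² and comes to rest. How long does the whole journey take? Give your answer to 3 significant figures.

Phase 1 (accelerating): v₀ = 0 m/s, a = 1 m/s².
v = v₀ + at → t = (6 − 0) / 1 = 6.00 s
v² = v₀² + 2aΔx → Δx = (6² − 0²)/(2·1) = 18.0 m

Phase 2 (constant speed): v₀ = 6.00 m/s, a = 0 m/s².
v = v₀ + at = 6.00 + (0)(15.5) = 6.00 m/s
Δx = v₀t + ½at² = 6.00·15.5 + 0.5·0·15.5² = 93.0 m

Phase 3 (decelerating): v₀ = 6.00 m/s, a = -0.7 m/s².
v = v₀ + at → t = (0 − 6.00) / -0.7 = 8.57 s
v² = v₀² + 2aΔx → Δx = (0² − 6.00²)/(2·-0.7) = 25.7 m
Total time = 6.00 + 15.5 + 8.57 = 30.1 s

30.1 s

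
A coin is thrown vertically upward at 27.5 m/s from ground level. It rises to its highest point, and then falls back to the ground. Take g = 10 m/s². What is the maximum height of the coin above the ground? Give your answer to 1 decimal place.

Phase 1 (rising): v₀ = 27.5 m/s, a = -10 m/s².
v = v₀ + at → t = (0 − 27.5) / -10 = 2.75 s
v² = v₀² + 2aΔx → Δx = (0² − 27.5²)/(2·-10) = 37.8 m
Maximum height = 37.8 m

37.8 m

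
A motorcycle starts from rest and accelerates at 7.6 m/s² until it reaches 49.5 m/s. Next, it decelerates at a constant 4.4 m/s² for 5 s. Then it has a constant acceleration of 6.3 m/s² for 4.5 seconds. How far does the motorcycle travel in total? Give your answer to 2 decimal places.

Phase 1 (accelerating): v₀ = 0 m/s, a = 7.6 m/s².
v = v₀ + at → t = (49.5 − 0) / 7.6 = 6.51 s
v² = v₀² + 2aΔx → Δx = (49.5² − 0²)/(2·7.6) = 161 m

Phase 2 (decelerating): v₀ = 49.5 m/s, a = -4.4 m/s².
v = v₀ + at = 49.5 + (-4.4)(5) = 27.5 m/s
Δx = v₀t + ½at² = 49.5·5 + 0.5·-4.4·5² = 192 m

Phase 3 (accelerating): v₀ = 27.5 m/s, a = 6.3 m/s².
v = v₀ + at = 27.5 + (6.3)(4.5) = 55.8 m/s
Δx = v₀t + ½at² = 27.5·4.5 + 0.5·6.3·4.5² = 188 m
Total distance = 161 + 192 + 188 = 541 m

541.24 m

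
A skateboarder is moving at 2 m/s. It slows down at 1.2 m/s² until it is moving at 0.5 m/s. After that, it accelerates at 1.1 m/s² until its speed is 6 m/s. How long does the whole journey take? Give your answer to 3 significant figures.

6.25 s

Phase 1 (decelerating): v₀ = 2.00 m/s, a = -1.2 m/s².
v = v₀ + at → t = (0.5 − 2.00) / -1.2 = 1.25 s
v² = v₀² + 2aΔx → Δx = (0.5² − 2.00²)/(2·-1.2) = 1.56 m

Phase 2 (accelerating): v₀ = 0.500 m/s, a = 1.1 m/s².
v = v₀ + at → t = (6 − 0.500) / 1.1 = 5.00 s
v² = v₀² + 2aΔx → Δx = (6² − 0.500²)/(2·1.1) = 16.2 m
Total time = 1.25 + 5.00 = 6.25 s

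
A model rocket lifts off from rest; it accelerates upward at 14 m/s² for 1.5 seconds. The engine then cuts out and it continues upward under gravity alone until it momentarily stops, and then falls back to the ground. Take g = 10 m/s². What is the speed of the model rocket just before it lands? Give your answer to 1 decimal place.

Phase 1 (powered ascent): v₀ = 0 m/s, a = 14 m/s².
v = v₀ + at = 0 + (14)(1.5) = 21.0 m/s
Δx = v₀t + ½at² = 0·1.5 + 0.5·14·1.5² = 15.8 m

Phase 2 (coasting upward): v₀ = 21.0 m/s, a = -10 m/s².
v = v₀ + at → t = (0 − 21.0) / -10 = 2.10 s
v² = v₀² + 2aΔx → Δx = (0² − 21.0²)/(2·-10) = 22.1 m

Phase 3 (free fall): v₀ = 0 m/s, a = -10 m/s².
Falls 37.8 m from rest: t = √(2·37.8/10) = 2.75 s; v = g·t = 27.5 m/s.
Impact speed = 27.5 m/s

27.5 m/s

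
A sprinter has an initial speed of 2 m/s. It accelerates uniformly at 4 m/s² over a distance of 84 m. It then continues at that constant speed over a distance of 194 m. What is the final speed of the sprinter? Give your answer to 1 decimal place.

26.0 m/s

Phase 1 (accelerating): v₀ = 2.00 m/s, a = 4 m/s².
v² = v₀² + 2aΔx = 2.00² + 2·4·84 = 676 → v = 26.0 m/s
t = (v − v₀)/a = (26.0 − 2.00)/4 = 6.00 s

Phase 2 (constant speed): v₀ = 26.0 m/s, a = 0 m/s².
Constant speed: t = d/v = 194/26.0 = 7.46 s
Final speed = 26.0 m/s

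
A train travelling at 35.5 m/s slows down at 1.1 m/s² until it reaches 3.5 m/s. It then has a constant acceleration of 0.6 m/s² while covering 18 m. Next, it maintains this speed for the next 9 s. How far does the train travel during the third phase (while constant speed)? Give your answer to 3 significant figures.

52.4 m

Phase 1 (decelerating): v₀ = 35.5 m/s, a = -1.1 m/s².
v = v₀ + at → t = (3.5 − 35.5) / -1.1 = 29.1 s
v² = v₀² + 2aΔx → Δx = (3.5² − 35.5²)/(2·-1.1) = 567 m

Phase 2 (accelerating): v₀ = 3.50 m/s, a = 0.6 m/s².
v² = v₀² + 2aΔx = 3.50² + 2·0.6·18 = 33.8 → v = 5.82 m/s
t = (v − v₀)/a = (5.82 − 3.50)/0.6 = 3.86 s

Phase 3 (constant speed): v₀ = 5.82 m/s, a = 0 m/s².
v = v₀ + at = 5.82 + (0)(9) = 5.82 m/s
Δx = v₀t + ½at² = 5.82·9 + 0.5·0·9² = 52.4 m
Distance in phase 3 = 52.4 m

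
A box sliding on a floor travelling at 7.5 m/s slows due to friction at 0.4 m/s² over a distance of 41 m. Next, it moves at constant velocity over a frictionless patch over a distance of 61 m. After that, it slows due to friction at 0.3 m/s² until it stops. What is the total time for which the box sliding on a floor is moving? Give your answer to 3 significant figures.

Phase 1 (decelerating): v₀ = 7.50 m/s, a = -0.4 m/s².
v² = v₀² + 2aΔx = 7.50² + 2·-0.4·41 = 23.4 → v = 4.84 m/s
t = (v − v₀)/a = (4.84 − 7.50)/-0.4 = 6.64 s

Phase 2 (constant speed): v₀ = 4.84 m/s, a = 0 m/s².
Constant speed: t = d/v = 61/4.84 = 12.6 s

Phase 3 (decelerating): v₀ = 4.84 m/s, a = -0.3 m/s².
v = v₀ + at → t = (0 − 4.84) / -0.3 = 16.1 s
v² = v₀² + 2aΔx → Δx = (0² − 4.84²)/(2·-0.3) = 39.1 m
Total time = 6.64 + 12.6 + 16.1 = 35.4 s

35.4 s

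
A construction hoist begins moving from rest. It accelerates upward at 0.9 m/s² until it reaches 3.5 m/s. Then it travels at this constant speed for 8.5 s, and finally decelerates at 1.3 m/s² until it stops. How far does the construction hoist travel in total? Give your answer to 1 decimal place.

41.3 m

Phase 1 (accelerating): v₀ = 0 m/s, a = 0.9 m/s².
v = v₀ + at → t = (3.5 − 0) / 0.9 = 3.89 s
v² = v₀² + 2aΔx → Δx = (3.5² − 0²)/(2·0.9) = 6.81 m

Phase 2 (constant speed): v₀ = 3.50 m/s, a = 0 m/s².
v = v₀ + at = 3.50 + (0)(8.5) = 3.50 m/s
Δx = v₀t + ½at² = 3.50·8.5 + 0.5·0·8.5² = 29.8 m

Phase 3 (decelerating): v₀ = 3.50 m/s, a = -1.3 m/s².
v = v₀ + at → t = (0 − 3.50) / -1.3 = 2.69 s
v² = v₀² + 2aΔx → Δx = (0² − 3.50²)/(2·-1.3) = 4.71 m
Total distance = 6.81 + 29.8 + 4.71 = 41.3 m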